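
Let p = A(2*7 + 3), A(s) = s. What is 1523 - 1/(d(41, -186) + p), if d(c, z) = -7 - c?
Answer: 47214/31 ≈ 1523.0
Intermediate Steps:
p = 17 (p = 2*7 + 3 = 14 + 3 = 17)
1523 - 1/(d(41, -186) + p) = 1523 - 1/((-7 - 1*41) + 17) = 1523 - 1/((-7 - 41) + 17) = 1523 - 1/(-48 + 17) = 1523 - 1/(-31) = 1523 - 1*(-1/31) = 1523 + 1/31 = 47214/31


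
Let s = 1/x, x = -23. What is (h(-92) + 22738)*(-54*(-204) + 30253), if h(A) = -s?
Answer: 21582655275/23 ≈ 9.3838e+8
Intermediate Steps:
s = -1/23 (s = 1/(-23) = -1/23 ≈ -0.043478)
h(A) = 1/23 (h(A) = -1*(-1/23) = 1/23)
(h(-92) + 22738)*(-54*(-204) + 30253) = (1/23 + 22738)*(-54*(-204) + 30253) = 522975*(11016 + 30253)/23 = (522975/23)*41269 = 21582655275/23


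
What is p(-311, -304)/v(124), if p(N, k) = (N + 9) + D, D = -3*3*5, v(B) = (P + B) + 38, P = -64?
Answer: -347/98 ≈ -3.5408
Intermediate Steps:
v(B) = -26 + B (v(B) = (-64 + B) + 38 = -26 + B)
D = -45 (D = -9*5 = -45)
p(N, k) = -36 + N (p(N, k) = (N + 9) - 45 = (9 + N) - 45 = -36 + N)
p(-311, -304)/v(124) = (-36 - 311)/(-26 + 124) = -347/98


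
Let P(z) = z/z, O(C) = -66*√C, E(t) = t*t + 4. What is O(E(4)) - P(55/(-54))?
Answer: -1 - 132*√5 ≈ -296.16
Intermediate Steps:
E(t) = 4 + t² (E(t) = t² + 4 = 4 + t²)
P(z) = 1
O(E(4)) - P(55/(-54)) = -66*√(4 + 4²) - 1*1 = -66*√(4 + 16) - 1 = -132*√5 - 1 = -1 - 132*√5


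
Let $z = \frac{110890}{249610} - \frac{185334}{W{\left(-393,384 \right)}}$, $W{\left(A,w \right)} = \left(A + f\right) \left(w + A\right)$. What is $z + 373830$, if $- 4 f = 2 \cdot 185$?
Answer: $\frac{27178648266131}{72711393} \approx 3.7379 \cdot 10^{5}$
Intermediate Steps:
$f = - \frac{185}{2}$ ($f = - \frac{2 \cdot 185}{4} = \left(- \frac{1}{4}\right) 370 = - \frac{185}{2} \approx -92.5$)
$W{\left(A,w \right)} = \left(- \frac{185}{2} + A\right) \left(A + w\right)$ ($W{\left(A,w \right)} = \left(A - \frac{185}{2}\right) \left(w + A\right) = \left(- \frac{185}{2} + A\right) \left(A + w\right)$)
$z = - \frac{3051779059}{72711393}$ ($z = \frac{110890}{249610} - \frac{185334}{\left(-393\right)^{2} - - \frac{72705}{2} - 35520 - 150912} = 110890 \cdot \frac{1}{249610} - \frac{185334}{154449 + \frac{72705}{2} - 35520 - 150912} = \frac{11089}{24961} - \frac{185334}{\frac{8739}{2}} = \frac{11089}{24961} - \frac{123556}{2913} = - \frac{3051779059}{72711393} \approx -41.971$)
$z + 373830 = - \frac{3051779059}{72711393} + 373830 = \frac{27178648266131}{72711393}$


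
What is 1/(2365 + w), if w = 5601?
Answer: 1/7966 ≈ 0.00012553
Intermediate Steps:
1/(2365 + w) = 1/(2365 + 5601) = 1/7966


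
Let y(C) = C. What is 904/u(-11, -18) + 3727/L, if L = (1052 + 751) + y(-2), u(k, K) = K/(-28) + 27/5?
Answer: 115543801/761823 ≈ 151.67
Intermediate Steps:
u(k, K) = 27/5 - K/28 (u(k, K) = K*(-1/28) + 27*(⅕) = -K/28 + 27/5 = 27/5 - K/28)
L = 1801 (L = (1052 + 751) - 2 = 1803 - 2 = 1801)
904/u(-11, -18) + 3727/L = 904/(27/5 - 1/28*(-18)) + 3727/1801 = 904/(27/5 + 9/14) + 3727*(1/1801) = 904/(423/70) + 3727/1801 = 904*(70/423) + 3727/1801 = 63280/423 + 3727/1801 = 115543801/761823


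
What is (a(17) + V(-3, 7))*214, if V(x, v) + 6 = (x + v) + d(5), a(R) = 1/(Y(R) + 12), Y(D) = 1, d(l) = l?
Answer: 8560/13 ≈ 658.46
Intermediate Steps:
a(R) = 1/13 (a(R) = 1/(1 + 12) = 1/13)
V(x, v) = -1 + v + x (V(x, v) = -6 + ((x + v) + 5) = -6 + ((v + x) + 5) = -6 + (5 + v + x) = -1 + v + x)
(a(17) + V(-3, 7))*214 = (1/13 + (-1 + 7 - 3))*214 = (1/13 + 3)*214 = (40/13)*214 = 8560/13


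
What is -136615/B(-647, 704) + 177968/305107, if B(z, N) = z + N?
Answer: -41672048629/17391099 ≈ -2396.2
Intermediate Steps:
B(z, N) = N + z
-136615/B(-647, 704) + 177968/305107 = -136615/(704 - 647) + 177968/305107 = -136615/57 + 177968*(1/305107) = -136615*1/57 + 177968/305107 = -136615/57 + 177968/305107 = -41672048629/17391099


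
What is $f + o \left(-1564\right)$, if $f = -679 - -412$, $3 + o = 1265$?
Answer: $-1974035$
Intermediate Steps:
$o = 1262$ ($o = -3 + 1265 = 1262$)
$f = -267$ ($f = -679 + 412 = -267$)
$f + o \left(-1564\right) = -267 + 1262 \left(-1564\right) = -267 - 1973768 = -1974035$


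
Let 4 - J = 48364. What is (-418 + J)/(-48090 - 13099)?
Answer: 48778/61189 ≈ 0.79717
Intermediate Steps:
J = -48360 (J = 4 - 1*48364 = 4 - 48364 = -48360)
(-418 + J)/(-48090 - 13099) = (-418 - 48360)/(-48090 - 13099) = -48778/(-61189) = -48778*(-1/61189) = 48778/61189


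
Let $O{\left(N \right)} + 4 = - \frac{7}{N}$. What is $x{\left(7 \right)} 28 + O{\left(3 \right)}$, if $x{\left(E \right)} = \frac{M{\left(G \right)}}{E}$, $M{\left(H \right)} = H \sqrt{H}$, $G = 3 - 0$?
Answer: $- \frac{19}{3} + 12 \sqrt{3} \approx 14.451$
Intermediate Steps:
$O{\left(N \right)} = -4 - \frac{7}{N}$
$G = 3$ ($G = 3 + 0 = 3$)
$M{\left(H \right)} = H^{\frac{3}{2}}$
$x{\left(E \right)} = \frac{3 \sqrt{3}}{E}$ ($x{\left(E \right)} = \frac{3^{\frac{3}{2}}}{E} = \frac{3 \sqrt{3}}{E}$)
$x{\left(7 \right)} 28 + O{\left(3 \right)} = \frac{3 \sqrt{3}}{7} \cdot 28 - \left(4 + \frac{7}{3}\right) = 3 \sqrt{3} \cdot \frac{1}{7} \cdot 28 - \frac{19}{3} = \frac{3 \sqrt{3}}{7} \cdot 28 - \frac{19}{3} = 12 \sqrt{3} - \frac{19}{3} = - \frac{19}{3} + 12 \sqrt{3}$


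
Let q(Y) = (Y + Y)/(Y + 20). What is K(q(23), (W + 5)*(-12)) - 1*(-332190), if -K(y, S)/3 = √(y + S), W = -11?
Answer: 332190 - 3*√135106/43 ≈ 3.3216e+5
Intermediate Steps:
q(Y) = 2*Y/(20 + Y) (q(Y) = (2*Y)/(20 + Y) = 2*Y/(20 + Y))
K(y, S) = -3*√(S + y) (K(y, S) = -3*√(y + S) = -3*√(S + y))
K(q(23), (W + 5)*(-12)) - 1*(-332190) = -3*√((-11 + 5)*(-12) + 2*23/(20 + 23)) - 1*(-332190) = -3*√(-6*(-12) + 2*23/43) + 332190 = -3*√(72 + 2*23*(1/43)) + 332190 = -3*√(72 + 46/43) + 332190 = -3*√135106/43 + 332190 = 332190 - 3*√135106/43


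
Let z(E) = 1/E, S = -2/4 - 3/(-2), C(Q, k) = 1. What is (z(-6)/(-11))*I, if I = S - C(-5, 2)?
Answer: 0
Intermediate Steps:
S = 1 (S = -2*1/4 - 3*(-1/2) = -1/2 + 3/2 = 1)
I = 0 (I = 1 - 1*1 = 1 - 1 = 0)
(z(-6)/(-11))*I = (1/(-6*(-11)))*0 = -1/6*(-1/11)*0 = (1/66)*0 = 0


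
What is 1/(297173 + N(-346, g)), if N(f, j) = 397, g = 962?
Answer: 1/297570 ≈ 3.3606e-6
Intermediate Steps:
1/(297173 + N(-346, g)) = 1/(297173 + 397) = 1/297570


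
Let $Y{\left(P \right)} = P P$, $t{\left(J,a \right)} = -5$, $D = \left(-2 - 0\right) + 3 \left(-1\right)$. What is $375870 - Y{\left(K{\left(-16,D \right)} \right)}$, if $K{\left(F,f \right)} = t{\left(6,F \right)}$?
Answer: $375845$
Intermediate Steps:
$D = -5$ ($D = \left(-2 + 0\right) - 3 = -2 - 3 = -5$)
$K{\left(F,f \right)} = -5$
$Y{\left(P \right)} = P^{2}$
$375870 - Y{\left(K{\left(-16,D \right)} \right)} = 375870 - \left(-5\right)^{2} = 375870 - 25 = 375845$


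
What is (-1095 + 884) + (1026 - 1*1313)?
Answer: -498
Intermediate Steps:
(-1095 + 884) + (1026 - 1*1313) = -211 + (1026 - 1313) = -211 - 287 = -498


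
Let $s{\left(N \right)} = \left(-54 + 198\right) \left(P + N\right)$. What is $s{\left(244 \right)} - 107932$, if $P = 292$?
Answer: $-30748$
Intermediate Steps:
$s{\left(N \right)} = 42048 + 144 N$ ($s{\left(N \right)} = \left(-54 + 198\right) \left(292 + N\right) = 144 \left(292 + N\right) = 42048 + 144 N$)
$s{\left(244 \right)} - 107932 = \left(42048 + 144 \cdot 244\right) - 107932 = \left(42048 + 35136\right) - 107932 = 77184 - 107932 = -30748$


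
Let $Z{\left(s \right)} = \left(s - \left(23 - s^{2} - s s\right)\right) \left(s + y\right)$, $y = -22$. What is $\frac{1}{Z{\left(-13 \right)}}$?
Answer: $- \frac{1}{10570} \approx -9.4607 \cdot 10^{-5}$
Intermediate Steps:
$Z{\left(s \right)} = \left(-22 + s\right) \left(-23 + s + 2 s^{2}\right)$ ($Z{\left(s \right)} = \left(s - \left(23 - s^{2} - s s\right)\right) \left(s - 22\right) = \left(s + \left(\left(s^{2} + s^{2}\right) - 23\right)\right) \left(-22 + s\right) = \left(s + \left(2 s^{2} - 23\right)\right) \left(-22 + s\right) = \left(s + \left(-23 + 2 s^{2}\right)\right) \left(-22 + s\right) = \left(-23 + s + 2 s^{2}\right) \left(-22 + s\right) = \left(-22 + s\right) \left(-23 + s + 2 s^{2}\right)$)
$\frac{1}{Z{\left(-13 \right)}} = \frac{1}{506 - -585 - 43 \left(-13\right)^{2} + 2 \left(-13\right)^{3}} = \frac{1}{506 + 585 - 7267 + 2 \left(-2197\right)} = \frac{1}{506 + 585 - 7267 - 4394} = \frac{1}{-10570} = - \frac{1}{10570}$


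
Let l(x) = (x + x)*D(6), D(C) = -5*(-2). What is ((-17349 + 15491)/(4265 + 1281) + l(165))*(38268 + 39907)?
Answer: 12123711575/47 ≈ 2.5795e+8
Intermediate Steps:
D(C) = 10
l(x) = 20*x (l(x) = (x + x)*10 = (2*x)*10 = 20*x)
((-17349 + 15491)/(4265 + 1281) + l(165))*(38268 + 39907) = ((-17349 + 15491)/(4265 + 1281) + 20*165)*(38268 + 39907) = (-1858/5546 + 3300)*78175 = (-1858*1/5546 + 3300)*78175 = (-929/2773 + 3300)*78175 = (9149971/2773)*78175 = 12123711575/47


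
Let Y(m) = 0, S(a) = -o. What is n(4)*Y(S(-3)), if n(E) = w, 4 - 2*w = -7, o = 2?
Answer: 0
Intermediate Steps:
S(a) = -2 (S(a) = -1*2 = -2)
w = 11/2 (w = 2 - 1/2*(-7) = 2 + 7/2 = 11/2 ≈ 5.5000)
n(E) = 11/2
n(4)*Y(S(-3)) = (11/2)*0 = 0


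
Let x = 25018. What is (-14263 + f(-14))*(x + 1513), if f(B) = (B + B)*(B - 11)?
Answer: -359839953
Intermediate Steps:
f(B) = 2*B*(-11 + B) (f(B) = (2*B)*(-11 + B) = 2*B*(-11 + B))
(-14263 + f(-14))*(x + 1513) = (-14263 + 2*(-14)*(-11 - 14))*(25018 + 1513) = (-14263 + 2*(-14)*(-25))*26531 = (-14263 + 700)*26531 = -13563*26531 = -359839953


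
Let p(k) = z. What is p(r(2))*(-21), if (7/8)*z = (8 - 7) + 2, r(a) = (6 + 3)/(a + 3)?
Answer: -72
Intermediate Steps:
r(a) = 9/(3 + a)
z = 24/7 (z = 8*((8 - 7) + 2)/7 = 8*(1 + 2)/7 = (8/7)*3 = 24/7 ≈ 3.4286)
p(k) = 24/7
p(r(2))*(-21) = (24/7)*(-21) = -72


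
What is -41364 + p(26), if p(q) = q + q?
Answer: -41312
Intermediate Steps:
p(q) = 2*q
-41364 + p(26) = -41364 + 2*26 = -41364 + 52 = -41312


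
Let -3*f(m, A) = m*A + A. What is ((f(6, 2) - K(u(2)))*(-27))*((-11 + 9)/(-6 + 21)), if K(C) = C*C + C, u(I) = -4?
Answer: -60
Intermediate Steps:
K(C) = C + C² (K(C) = C² + C = C + C²)
f(m, A) = -A/3 - A*m/3 (f(m, A) = -(m*A + A)/3 = -(A*m + A)/3 = -(A + A*m)/3 = -A/3 - A*m/3)
((f(6, 2) - K(u(2)))*(-27))*((-11 + 9)/(-6 + 21)) = ((-⅓*2*(1 + 6) - (-4)*(1 - 4))*(-27))*((-11 + 9)/(-6 + 21)) = ((-⅓*2*7 - (-4)*(-3))*(-27))*(-2/15) = ((-14/3 - 1*12)*(-27))*(-2*1/15) = ((-14/3 - 12)*(-27))*(-2/15) = -50/3*(-27)*(-2/15) = 450*(-2/15) = -60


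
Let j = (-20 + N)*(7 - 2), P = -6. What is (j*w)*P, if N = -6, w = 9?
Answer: 7020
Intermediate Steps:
j = -130 (j = (-20 - 6)*(7 - 2) = -26*5 = -130)
(j*w)*P = -130*9*(-6) = -1170*(-6) = 7020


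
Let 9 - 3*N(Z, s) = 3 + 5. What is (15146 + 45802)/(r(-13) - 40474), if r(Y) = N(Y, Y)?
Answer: -182844/121421 ≈ -1.5059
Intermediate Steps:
N(Z, s) = ⅓ (N(Z, s) = 3 - (3 + 5)/3 = 3 - ⅓*8 = 3 - 8/3 = ⅓)
r(Y) = ⅓
(15146 + 45802)/(r(-13) - 40474) = (15146 + 45802)/(⅓ - 40474) = 60948/(-121421/3) = 60948*(-3/121421) = -182844/121421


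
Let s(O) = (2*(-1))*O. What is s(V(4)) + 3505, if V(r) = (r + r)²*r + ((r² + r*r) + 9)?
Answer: 2911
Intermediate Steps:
V(r) = 9 + 2*r² + 4*r³ (V(r) = (2*r)²*r + ((r² + r²) + 9) = (4*r²)*r + (2*r² + 9) = 4*r³ + (9 + 2*r²) = 9 + 2*r² + 4*r³)
s(O) = -2*O
s(V(4)) + 3505 = -2*(9 + 2*4² + 4*4³) + 3505 = -2*(9 + 2*16 + 4*64) + 3505 = -2*(9 + 32 + 256) + 3505 = -2*297 + 3505 = -594 + 3505 = 2911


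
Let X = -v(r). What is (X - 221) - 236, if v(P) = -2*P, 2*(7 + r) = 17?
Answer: -454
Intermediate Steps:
r = 3/2 (r = -7 + (1/2)*17 = -7 + 17/2 = 3/2 ≈ 1.5000)
X = 3 (X = -(-2)*3/2 = -1*(-3) = 3)
(X - 221) - 236 = (3 - 221) - 236 = -218 - 236 = -454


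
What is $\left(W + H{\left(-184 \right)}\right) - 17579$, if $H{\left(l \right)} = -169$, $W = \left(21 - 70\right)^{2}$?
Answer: $-15347$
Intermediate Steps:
$W = 2401$ ($W = \left(-49\right)^{2} = 2401$)
$\left(W + H{\left(-184 \right)}\right) - 17579 = \left(2401 - 169\right) - 17579 = 2232 - 17579 = -15347$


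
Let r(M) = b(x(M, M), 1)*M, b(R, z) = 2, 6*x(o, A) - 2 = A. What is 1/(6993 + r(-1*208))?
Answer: 1/6577 ≈ 0.00015204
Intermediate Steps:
x(o, A) = 1/3 + A/6
r(M) = 2*M
1/(6993 + r(-1*208)) = 1/(6993 + 2*(-1*208)) = 1/(6993 + 2*(-208)) = 1/(6993 - 416) = 1/6577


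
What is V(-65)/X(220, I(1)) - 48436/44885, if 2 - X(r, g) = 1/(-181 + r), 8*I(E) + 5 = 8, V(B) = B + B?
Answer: -231296522/3456145 ≈ -66.923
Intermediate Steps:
V(B) = 2*B
I(E) = 3/8 (I(E) = -5/8 + (⅛)*8 = -5/8 + 1 = 3/8)
X(r, g) = 2 - 1/(-181 + r)
V(-65)/X(220, I(1)) - 48436/44885 = (2*(-65))/(((-363 + 2*220)/(-181 + 220))) - 48436/44885 = -130*39/(-363 + 440) - 48436*1/44885 = -130/((1/39)*77) - 48436/44885 = -130/77/39 - 48436/44885 = -130*39/77 - 48436/44885 = -5070/77 - 48436/44885 = -231296522/3456145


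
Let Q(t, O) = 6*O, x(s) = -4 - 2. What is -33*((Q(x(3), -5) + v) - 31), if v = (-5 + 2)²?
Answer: 1716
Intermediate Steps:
x(s) = -6
v = 9 (v = (-3)² = 9)
-33*((Q(x(3), -5) + v) - 31) = -33*((6*(-5) + 9) - 31) = -33*((-30 + 9) - 31) = -33*(-21 - 31) = -33*(-52) = 1716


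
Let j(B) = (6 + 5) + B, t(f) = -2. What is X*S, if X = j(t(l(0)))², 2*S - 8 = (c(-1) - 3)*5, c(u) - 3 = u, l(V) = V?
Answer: 243/2 ≈ 121.50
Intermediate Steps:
c(u) = 3 + u
j(B) = 11 + B
S = 3/2 (S = 4 + (((3 - 1) - 3)*5)/2 = 4 + ((2 - 3)*5)/2 = 4 + (-1*5)/2 = 4 + (½)*(-5) = 4 - 5/2 = 3/2 ≈ 1.5000)
X = 81 (X = (11 - 2)² = 9² = 81)
X*S = 81*(3/2) = 243/2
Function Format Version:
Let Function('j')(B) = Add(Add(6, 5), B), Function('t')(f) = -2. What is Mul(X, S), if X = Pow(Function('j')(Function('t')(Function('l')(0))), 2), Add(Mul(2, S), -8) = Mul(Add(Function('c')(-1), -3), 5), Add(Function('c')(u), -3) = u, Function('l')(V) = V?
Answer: Rational(243, 2) ≈ 121.50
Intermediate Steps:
Function('c')(u) = Add(3, u)
Function('j')(B) = Add(11, B)
S = Rational(3, 2) (S = Add(4, Mul(Rational(1, 2), Mul(Add(Add(3, -1), -3), 5))) = Add(4, Mul(Rational(1, 2), Mul(Add(2, -3), 5))) = Add(4, Mul(Rational(1, 2), Mul(-1, 5))) = Add(4, Mul(Rational(1, 2), -5)) = Add(4, Rational(-5, 2)) = Rational(3, 2) ≈ 1.5000)
X = 81 (X = Pow(Add(11, -2), 2) = Pow(9, 2) = 81)
Mul(X, S) = Mul(81, Rational(3, 2)) = Rational(243, 2)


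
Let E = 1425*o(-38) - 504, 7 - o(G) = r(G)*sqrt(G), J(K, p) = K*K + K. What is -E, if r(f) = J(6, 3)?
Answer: -9471 + 59850*I*sqrt(38) ≈ -9471.0 + 3.6894e+5*I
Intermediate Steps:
J(K, p) = K + K**2 (J(K, p) = K**2 + K = K + K**2)
r(f) = 42 (r(f) = 6*(1 + 6) = 6*7 = 42)
o(G) = 7 - 42*sqrt(G)
E = 9471 - 59850*I*sqrt(38) (E = 1425*(7 - 42*I*sqrt(38)) - 504 = (9975 - 59850*I*sqrt(38)) - 504 = 9471 - 59850*I*sqrt(38) ≈ 9471.0 - 3.6894e+5*I)
-E = -(9471 - 59850*I*sqrt(38)) = -9471 + 59850*I*sqrt(38)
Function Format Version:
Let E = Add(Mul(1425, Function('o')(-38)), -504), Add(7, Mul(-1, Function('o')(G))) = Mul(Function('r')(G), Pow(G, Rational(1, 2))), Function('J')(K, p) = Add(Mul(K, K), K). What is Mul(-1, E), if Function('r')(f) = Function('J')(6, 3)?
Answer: Add(-9471, Mul(59850, I, Pow(38, Rational(1, 2)))) ≈ Add(-9471.0, Mul(3.6894e+5, I))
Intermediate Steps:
Function('J')(K, p) = Add(K, Pow(K, 2)) (Function('J')(K, p) = Add(Pow(K, 2), K) = Add(K, Pow(K, 2)))
Function('r')(f) = 42 (Function('r')(f) = Mul(6, Add(1, 6)) = Mul(6, 7) = 42)
Function('o')(G) = Add(7, Mul(-42, Pow(G, Rational(1, 2)))) (Function('o')(G) = Add(7, Mul(-1, Mul(42, Pow(G, Rational(1, 2))))) = Add(7, Mul(-42, Pow(G, Rational(1, 2)))))
E = Add(9471, Mul(-59850, I, Pow(38, Rational(1, 2)))) (E = Add(Mul(1425, Add(7, Mul(-42, Pow(-38, Rational(1, 2))))), -504) = Add(Mul(1425, Add(7, Mul(-42, Mul(I, Pow(38, Rational(1, 2)))))), -504) = Add(Mul(1425, Add(7, Mul(-42, I, Pow(38, Rational(1, 2))))), -504) = Add(Add(9975, Mul(-59850, I, Pow(38, Rational(1, 2)))), -504) = Add(9471, Mul(-59850, I, Pow(38, Rational(1, 2)))) ≈ Add(9471.0, Mul(-3.6894e+5, I)))
Mul(-1, E) = Mul(-1, Add(9471, Mul(-59850, I, Pow(38, Rational(1, 2))))) = Add(-9471, Mul(59850, I, Pow(38, Rational(1, 2))))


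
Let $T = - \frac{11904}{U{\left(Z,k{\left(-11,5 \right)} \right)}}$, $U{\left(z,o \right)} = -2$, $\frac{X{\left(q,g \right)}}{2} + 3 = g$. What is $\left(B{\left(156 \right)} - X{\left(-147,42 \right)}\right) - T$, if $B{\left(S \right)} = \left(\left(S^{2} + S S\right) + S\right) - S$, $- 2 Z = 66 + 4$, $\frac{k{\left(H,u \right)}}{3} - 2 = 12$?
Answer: $42642$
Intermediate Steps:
$k{\left(H,u \right)} = 42$ ($k{\left(H,u \right)} = 6 + 3 \cdot 12 = 6 + 36 = 42$)
$X{\left(q,g \right)} = -6 + 2 g$
$Z = -35$ ($Z = - \frac{66 + 4}{2} = \left(- \frac{1}{2}\right) 70 = -35$)
$B{\left(S \right)} = 2 S^{2}$ ($B{\left(S \right)} = \left(\left(S^{2} + S^{2}\right) + S\right) - S = \left(2 S^{2} + S\right) - S = \left(S + 2 S^{2}\right) - S = 2 S^{2}$)
$T = 5952$ ($T = - \frac{11904}{-2} = \left(-11904\right) \left(- \frac{1}{2}\right) = 5952$)
$\left(B{\left(156 \right)} - X{\left(-147,42 \right)}\right) - T = \left(2 \cdot 156^{2} - \left(-6 + 2 \cdot 42\right)\right) - 5952 = \left(2 \cdot 24336 - \left(-6 + 84\right)\right) - 5952 = \left(48672 - 78\right) - 5952 = 48594 - 5952 = 42642$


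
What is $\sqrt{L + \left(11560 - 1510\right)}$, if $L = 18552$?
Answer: $3 \sqrt{3178} \approx 169.12$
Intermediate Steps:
$\sqrt{L + \left(11560 - 1510\right)} = \sqrt{18552 + \left(11560 - 1510\right)} = \sqrt{18552 + 10050} = \sqrt{28602} = 3 \sqrt{3178}$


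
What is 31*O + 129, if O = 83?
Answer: 2702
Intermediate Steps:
31*O + 129 = 31*83 + 129 = 2573 + 129 = 2702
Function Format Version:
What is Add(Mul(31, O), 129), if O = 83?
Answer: 2702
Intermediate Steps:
Add(Mul(31, O), 129) = Add(Mul(31, 83), 129) = Add(2573, 129) = 2702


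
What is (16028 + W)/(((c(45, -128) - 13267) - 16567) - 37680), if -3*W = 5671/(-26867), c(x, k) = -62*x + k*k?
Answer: -1291878499/4346005920 ≈ -0.29726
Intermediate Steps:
c(x, k) = k² - 62*x (c(x, k) = -62*x + k² = k² - 62*x)
W = 5671/80601 (W = -5671/(3*(-26867)) = -5671*(-1)/(3*26867) = -⅓*(-5671/26867) = 5671/80601 ≈ 0.070359)
(16028 + W)/(((c(45, -128) - 13267) - 16567) - 37680) = (16028 + 5671/80601)/(((((-128)² - 62*45) - 13267) - 16567) - 37680) = 1291878499/(80601*((((16384 - 2790) - 13267) - 16567) - 37680)) = 1291878499/(80601*(((13594 - 13267) - 16567) - 37680)) = 1291878499/(80601*((327 - 16567) - 37680)) = 1291878499/(80601*(-16240 - 37680)) = (1291878499/80601)/(-53920) = (1291878499/80601)*(-1/53920) = -1291878499/4346005920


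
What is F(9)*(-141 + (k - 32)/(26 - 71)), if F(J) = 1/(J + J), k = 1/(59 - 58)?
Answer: -3157/405 ≈ -7.7951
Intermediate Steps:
k = 1 (k = 1/1 = 1)
F(J) = 1/(2*J)
F(9)*(-141 + (k - 32)/(26 - 71)) = ((½)/9)*(-141 + (1 - 32)/(26 - 71)) = ((½)*(⅑))*(-141 - 31/(-45)) = (-141 - 31*(-1/45))/18 = (-141 + 31/45)/18 = (1/18)*(-6314/45) = -3157/405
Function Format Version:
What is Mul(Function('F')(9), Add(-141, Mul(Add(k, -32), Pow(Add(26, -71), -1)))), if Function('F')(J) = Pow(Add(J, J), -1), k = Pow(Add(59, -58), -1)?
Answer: Rational(-3157, 405) ≈ -7.7951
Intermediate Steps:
k = 1 (k = Pow(1, -1) = 1)
Function('F')(J) = Mul(Rational(1, 2), Pow(J, -1)) (Function('F')(J) = Pow(Mul(2, J), -1) = Mul(Rational(1, 2), Pow(J, -1)))
Mul(Function('F')(9), Add(-141, Mul(Add(k, -32), Pow(Add(26, -71), -1)))) = Mul(Mul(Rational(1, 2), Pow(9, -1)), Add(-141, Mul(Add(1, -32), Pow(Add(26, -71), -1)))) = Mul(Mul(Rational(1, 2), Rational(1, 9)), Add(-141, Mul(-31, Pow(-45, -1)))) = Mul(Rational(1, 18), Add(-141, Mul(-31, Rational(-1, 45)))) = Mul(Rational(1, 18), Add(-141, Rational(31, 45))) = Mul(Rational(1, 18), Rational(-6314, 45)) = Rational(-3157, 405)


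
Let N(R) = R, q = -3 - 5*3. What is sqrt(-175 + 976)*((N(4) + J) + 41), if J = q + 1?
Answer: 84*sqrt(89) ≈ 792.45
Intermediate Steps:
q = -18 (q = -3 - 15 = -18)
J = -17 (J = -18 + 1 = -17)
sqrt(-175 + 976)*((N(4) + J) + 41) = sqrt(-175 + 976)*((4 - 17) + 41) = sqrt(801)*(-13 + 41) = (3*sqrt(89))*28 = 84*sqrt(89)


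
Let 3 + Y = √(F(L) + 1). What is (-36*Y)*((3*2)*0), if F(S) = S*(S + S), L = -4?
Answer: 0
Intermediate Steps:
F(S) = 2*S² (F(S) = S*(2*S) = 2*S²)
Y = -3 + √33 (Y = -3 + √(2*(-4)² + 1) = -3 + √(2*16 + 1) = -3 + √(32 + 1) = -3 + √33 ≈ 2.7446)
(-36*Y)*((3*2)*0) = (-36*(-3 + √33))*((3*2)*0) = (108 - 36*√33)*(6*0) = (108 - 36*√33)*0 = 0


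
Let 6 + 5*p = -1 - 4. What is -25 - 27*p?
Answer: 172/5 ≈ 34.400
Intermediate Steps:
p = -11/5 (p = -6/5 + (-1 - 4)/5 = -6/5 + (⅕)*(-5) = -6/5 - 1 = -11/5 ≈ -2.2000)
-25 - 27*p = -25 - 27*(-11/5) = -25 + 297/5 = 172/5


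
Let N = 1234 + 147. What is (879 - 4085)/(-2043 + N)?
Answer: 1603/331 ≈ 4.8429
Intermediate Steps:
N = 1381
(879 - 4085)/(-2043 + N) = (879 - 4085)/(-2043 + 1381) = -3206/(-662) = -3206*(-1/662) = 1603/331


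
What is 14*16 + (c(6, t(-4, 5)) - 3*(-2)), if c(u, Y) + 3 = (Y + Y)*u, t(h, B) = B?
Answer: 287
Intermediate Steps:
c(u, Y) = -3 + 2*Y*u (c(u, Y) = -3 + (Y + Y)*u = -3 + (2*Y)*u = -3 + 2*Y*u)
14*16 + (c(6, t(-4, 5)) - 3*(-2)) = 14*16 + ((-3 + 2*5*6) - 3*(-2)) = 224 + ((-3 + 60) + 6) = 224 + (57 + 6) = 224 + 63 = 287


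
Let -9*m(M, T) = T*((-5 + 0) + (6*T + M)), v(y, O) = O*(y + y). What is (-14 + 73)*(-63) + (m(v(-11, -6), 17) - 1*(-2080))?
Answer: -18626/9 ≈ -2069.6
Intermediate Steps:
v(y, O) = 2*O*y (v(y, O) = O*(2*y) = 2*O*y)
m(M, T) = -T*(-5 + M + 6*T)/9 (m(M, T) = -T*((-5 + 0) + (6*T + M))/9 = -T*(-5 + (M + 6*T))/9 = -T*(-5 + M + 6*T)/9)
(-14 + 73)*(-63) + (m(v(-11, -6), 17) - 1*(-2080)) = (-14 + 73)*(-63) + ((⅑)*17*(5 - 2*(-6)*(-11) - 6*17) - 1*(-2080)) = 59*(-63) + ((⅑)*17*(5 - 1*132 - 102) + 2080) = -3717 + ((⅑)*17*(5 - 132 - 102) + 2080) = -3717 + ((⅑)*17*(-229) + 2080) = -3717 + (-3893/9 + 2080) = -3717 + 14827/9 = -18626/9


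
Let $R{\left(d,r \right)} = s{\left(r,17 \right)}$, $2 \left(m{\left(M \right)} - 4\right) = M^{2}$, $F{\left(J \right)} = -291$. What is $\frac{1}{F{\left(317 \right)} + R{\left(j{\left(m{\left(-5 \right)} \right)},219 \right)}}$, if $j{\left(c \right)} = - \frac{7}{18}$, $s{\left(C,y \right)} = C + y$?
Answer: $- \frac{1}{55} \approx -0.018182$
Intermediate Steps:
$m{\left(M \right)} = 4 + \frac{M^{2}}{2}$
$j{\left(c \right)} = - \frac{7}{18}$ ($j{\left(c \right)} = \left(-7\right) \frac{1}{18} = - \frac{7}{18}$)
$R{\left(d,r \right)} = 17 + r$ ($R{\left(d,r \right)} = r + 17 = 17 + r$)
$\frac{1}{F{\left(317 \right)} + R{\left(j{\left(m{\left(-5 \right)} \right)},219 \right)}} = \frac{1}{-291 + \left(17 + 219\right)} = \frac{1}{-291 + 236} = \frac{1}{-55} = - \frac{1}{55}$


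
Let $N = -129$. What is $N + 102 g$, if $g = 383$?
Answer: $38937$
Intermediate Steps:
$N + 102 g = -129 + 102 \cdot 383 = -129 + 39066 = 38937$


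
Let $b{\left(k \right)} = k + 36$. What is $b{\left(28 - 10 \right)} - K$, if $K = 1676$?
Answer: $-1622$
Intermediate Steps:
$b{\left(k \right)} = 36 + k$
$b{\left(28 - 10 \right)} - K = \left(36 + \left(28 - 10\right)\right) - 1676 = \left(36 + 18\right) - 1676 = 54 - 1676 = -1622$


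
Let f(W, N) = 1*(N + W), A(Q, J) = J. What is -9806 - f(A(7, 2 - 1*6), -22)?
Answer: -9780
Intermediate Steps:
f(W, N) = N + W
-9806 - f(A(7, 2 - 1*6), -22) = -9806 - (-22 + (2 - 1*6)) = -9806 - (-22 + (2 - 6)) = -9806 - (-22 - 4) = -9806 - 1*(-26) = -9806 + 26 = -9780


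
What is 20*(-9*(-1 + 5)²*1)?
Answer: -2880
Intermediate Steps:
20*(-9*(-1 + 5)²*1) = 20*(-9*4²*1) = 20*(-9*16*1) = 20*(-144*1) = 20*(-144) = -2880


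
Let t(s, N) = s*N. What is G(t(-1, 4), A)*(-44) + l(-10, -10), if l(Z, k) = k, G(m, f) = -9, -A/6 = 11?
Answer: 386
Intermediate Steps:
t(s, N) = N*s
A = -66 (A = -6*11 = -66)
G(t(-1, 4), A)*(-44) + l(-10, -10) = -9*(-44) - 10 = 396 - 10 = 386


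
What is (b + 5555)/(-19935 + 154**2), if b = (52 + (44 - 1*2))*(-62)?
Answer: -273/3781 ≈ -0.072203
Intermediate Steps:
b = -5828 (b = (52 + (44 - 2))*(-62) = (52 + 42)*(-62) = 94*(-62) = -5828)
(b + 5555)/(-19935 + 154**2) = (-5828 + 5555)/(-19935 + 154**2) = -273/(-19935 + 23716) = -273/3781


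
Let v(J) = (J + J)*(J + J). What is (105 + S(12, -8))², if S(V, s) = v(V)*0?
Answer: 11025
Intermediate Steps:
v(J) = 4*J² (v(J) = (2*J)*(2*J) = 4*J²)
S(V, s) = 0 (S(V, s) = (4*V²)*0 = 0)
(105 + S(12, -8))² = (105 + 0)² = 105² = 11025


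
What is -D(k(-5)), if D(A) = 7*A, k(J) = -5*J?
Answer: -175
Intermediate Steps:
-D(k(-5)) = -7*(-5*(-5)) = -7*25 = -1*175 = -175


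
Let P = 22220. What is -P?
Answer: -22220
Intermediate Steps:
-P = -1*22220 = -22220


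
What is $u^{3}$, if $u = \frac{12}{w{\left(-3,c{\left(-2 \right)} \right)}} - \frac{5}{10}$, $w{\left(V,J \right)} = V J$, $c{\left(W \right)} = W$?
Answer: $\frac{27}{8} \approx 3.375$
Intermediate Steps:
$w{\left(V,J \right)} = J V$
$u = \frac{3}{2}$ ($u = \frac{12}{\left(-2\right) \left(-3\right)} - \frac{5}{10} = \frac{12}{6} - \frac{1}{2} = 12 \cdot \frac{1}{6} - \frac{1}{2} = 2 - \frac{1}{2} = \frac{3}{2} \approx 1.5$)
$u^{3} = \left(\frac{3}{2}\right)^{3} = \frac{27}{8}$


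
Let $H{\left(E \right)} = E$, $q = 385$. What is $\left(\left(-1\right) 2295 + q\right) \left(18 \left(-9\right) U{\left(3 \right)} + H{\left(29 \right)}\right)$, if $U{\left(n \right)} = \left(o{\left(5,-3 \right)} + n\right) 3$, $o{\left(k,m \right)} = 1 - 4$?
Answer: $-55390$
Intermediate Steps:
$o{\left(k,m \right)} = -3$
$U{\left(n \right)} = -9 + 3 n$ ($U{\left(n \right)} = \left(-3 + n\right) 3 = -9 + 3 n$)
$\left(\left(-1\right) 2295 + q\right) \left(18 \left(-9\right) U{\left(3 \right)} + H{\left(29 \right)}\right) = \left(\left(-1\right) 2295 + 385\right) \left(18 \left(-9\right) \left(-9 + 3 \cdot 3\right) + 29\right) = \left(-2295 + 385\right) \left(- 162 \left(-9 + 9\right) + 29\right) = - 1910 \left(\left(-162\right) 0 + 29\right) = - 1910 \left(0 + 29\right) = \left(-1910\right) 29 = -55390$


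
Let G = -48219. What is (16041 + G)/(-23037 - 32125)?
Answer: 16089/27581 ≈ 0.58334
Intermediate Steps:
(16041 + G)/(-23037 - 32125) = (16041 - 48219)/(-23037 - 32125) = -32178/(-55162) = -32178*(-1/55162) = 16089/27581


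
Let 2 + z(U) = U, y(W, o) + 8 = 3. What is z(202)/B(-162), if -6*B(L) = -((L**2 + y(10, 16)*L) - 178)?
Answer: 300/6719 ≈ 0.044649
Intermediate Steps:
y(W, o) = -5 (y(W, o) = -8 + 3 = -5)
B(L) = -89/3 - 5*L/6 + L**2/6 (B(L) = -(-1)*((L**2 - 5*L) - 178)/6 = -(-1)*(-178 + L**2 - 5*L)/6 = -(178 - L**2 + 5*L)/6 = -89/3 - 5*L/6 + L**2/6)
z(U) = -2 + U
z(202)/B(-162) = (-2 + 202)/(-89/3 - 5/6*(-162) + (1/6)*(-162)**2) = 200/(-89/3 + 135 + (1/6)*26244) = 200/(-89/3 + 135 + 4374) = 200/(13438/3) = 200*(3/13438) = 300/6719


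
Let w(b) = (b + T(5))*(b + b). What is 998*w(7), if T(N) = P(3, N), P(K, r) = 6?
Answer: 181636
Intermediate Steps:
T(N) = 6
w(b) = 2*b*(6 + b) (w(b) = (b + 6)*(b + b) = (6 + b)*(2*b) = 2*b*(6 + b))
998*w(7) = 998*(2*7*(6 + 7)) = 998*(2*7*13) = 998*182 = 181636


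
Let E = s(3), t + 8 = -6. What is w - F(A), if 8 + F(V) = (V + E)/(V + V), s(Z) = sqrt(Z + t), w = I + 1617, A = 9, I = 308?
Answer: 3865/2 - I*sqrt(11)/18 ≈ 1932.5 - 0.18426*I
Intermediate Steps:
t = -14 (t = -8 - 6 = -14)
w = 1925 (w = 308 + 1617 = 1925)
s(Z) = sqrt(-14 + Z) (s(Z) = sqrt(Z - 14) = sqrt(-14 + Z))
E = I*sqrt(11) (E = sqrt(-14 + 3) = sqrt(-11) = I*sqrt(11) ≈ 3.3166*I)
F(V) = -8 + (V + I*sqrt(11))/(2*V) (F(V) = -8 + (V + I*sqrt(11))/(V + V) = -8 + (V + I*sqrt(11))/((2*V)) = -8 + (V + I*sqrt(11))*(1/(2*V)) = -8 + (V + I*sqrt(11))/(2*V))
w - F(A) = 1925 - (-15*9 + I*sqrt(11))/(2*9) = 1925 - (-135 + I*sqrt(11))/(2*9) = 1925 - (-15/2 + I*sqrt(11)/18) = 1925 + (15/2 - I*sqrt(11)/18) = 3865/2 - I*sqrt(11)/18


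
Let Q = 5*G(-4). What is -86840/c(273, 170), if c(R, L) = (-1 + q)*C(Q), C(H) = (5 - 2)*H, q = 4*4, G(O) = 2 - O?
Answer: -8684/135 ≈ -64.326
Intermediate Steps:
Q = 30 (Q = 5*(2 - 1*(-4)) = 5*(2 + 4) = 5*6 = 30)
q = 16
C(H) = 3*H
c(R, L) = 1350 (c(R, L) = (-1 + 16)*(3*30) = 15*90 = 1350)
-86840/c(273, 170) = -86840/1350 = -86840*1/1350 = -8684/135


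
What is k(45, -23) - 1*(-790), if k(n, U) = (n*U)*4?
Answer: -3350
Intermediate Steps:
k(n, U) = 4*U*n (k(n, U) = (U*n)*4 = 4*U*n)
k(45, -23) - 1*(-790) = 4*(-23)*45 - 1*(-790) = -4140 + 790 = -3350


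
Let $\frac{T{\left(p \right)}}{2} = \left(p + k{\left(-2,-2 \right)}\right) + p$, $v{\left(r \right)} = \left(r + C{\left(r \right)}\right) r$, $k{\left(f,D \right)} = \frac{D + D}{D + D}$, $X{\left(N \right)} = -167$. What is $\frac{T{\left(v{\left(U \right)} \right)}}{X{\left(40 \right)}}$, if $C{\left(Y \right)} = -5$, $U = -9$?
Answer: $- \frac{506}{167} \approx -3.0299$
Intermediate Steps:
$k{\left(f,D \right)} = 1$ ($k{\left(f,D \right)} = \frac{2 D}{2 D} = 2 D \frac{1}{2 D} = 1$)
$v{\left(r \right)} = r \left(-5 + r\right)$ ($v{\left(r \right)} = \left(r - 5\right) r = \left(-5 + r\right) r = r \left(-5 + r\right)$)
$T{\left(p \right)} = 2 + 4 p$ ($T{\left(p \right)} = 2 \left(\left(p + 1\right) + p\right) = 2 \left(\left(1 + p\right) + p\right) = 2 \left(1 + 2 p\right) = 2 + 4 p$)
$\frac{T{\left(v{\left(U \right)} \right)}}{X{\left(40 \right)}} = \frac{2 + 4 \left(- 9 \left(-5 - 9\right)\right)}{-167} = \left(2 + 4 \left(\left(-9\right) \left(-14\right)\right)\right) \left(- \frac{1}{167}\right) = \left(2 + 4 \cdot 126\right) \left(- \frac{1}{167}\right) = \left(2 + 504\right) \left(- \frac{1}{167}\right) = 506 \left(- \frac{1}{167}\right) = - \frac{506}{167}$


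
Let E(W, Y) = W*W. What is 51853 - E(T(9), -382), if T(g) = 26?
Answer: 51177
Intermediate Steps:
E(W, Y) = W²
51853 - E(T(9), -382) = 51853 - 1*26² = 51853 - 1*676 = 51853 - 676 = 51177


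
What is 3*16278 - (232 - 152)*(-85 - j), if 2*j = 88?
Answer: 59154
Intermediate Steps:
j = 44 (j = (½)*88 = 44)
3*16278 - (232 - 152)*(-85 - j) = 3*16278 - (232 - 152)*(-85 - 1*44) = 48834 - 80*(-85 - 44) = 48834 - 80*(-129) = 48834 - 1*(-10320) = 48834 + 10320 = 59154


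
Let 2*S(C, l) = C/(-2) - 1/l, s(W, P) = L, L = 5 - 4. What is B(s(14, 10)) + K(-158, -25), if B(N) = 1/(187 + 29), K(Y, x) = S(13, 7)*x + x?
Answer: 87757/1512 ≈ 58.040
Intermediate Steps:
L = 1
s(W, P) = 1
S(C, l) = -1/(2*l) - C/4 (S(C, l) = (C/(-2) - 1/l)/2 = (C*(-½) - 1/l)/2 = (-C/2 - 1/l)/2 = (-1/l - C/2)/2 = -1/(2*l) - C/4)
K(Y, x) = -65*x/28 (K(Y, x) = ((¼)*(-2 - 1*13*7)/7)*x + x = ((¼)*(⅐)*(-2 - 91))*x + x = ((¼)*(⅐)*(-93))*x + x = -93*x/28 + x = -65*x/28)
B(N) = 1/216
B(s(14, 10)) + K(-158, -25) = 1/216 - 65/28*(-25) = 1/216 + 1625/28 = 87757/1512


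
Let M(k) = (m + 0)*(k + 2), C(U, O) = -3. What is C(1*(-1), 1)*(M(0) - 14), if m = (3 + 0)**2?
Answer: -12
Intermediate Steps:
m = 9 (m = 3**2 = 9)
M(k) = 18 + 9*k (M(k) = (9 + 0)*(k + 2) = 9*(2 + k) = 18 + 9*k)
C(1*(-1), 1)*(M(0) - 14) = -3*((18 + 9*0) - 14) = -3*((18 + 0) - 14) = -3*(18 - 14) = -3*4 = -12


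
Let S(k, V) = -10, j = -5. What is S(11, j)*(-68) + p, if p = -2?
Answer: 678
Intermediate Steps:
S(11, j)*(-68) + p = -10*(-68) - 2 = 680 - 2 = 678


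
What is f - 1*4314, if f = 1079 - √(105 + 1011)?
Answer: -3235 - 6*√31 ≈ -3268.4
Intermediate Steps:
f = 1079 - 6*√31 (f = 1079 - √1116 = 1079 - 6*√31 ≈ 1045.6)
f - 1*4314 = (1079 - 6*√31) - 1*4314 = (1079 - 6*√31) - 4314 = -3235 - 6*√31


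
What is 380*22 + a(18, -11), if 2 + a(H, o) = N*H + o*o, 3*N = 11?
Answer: 8545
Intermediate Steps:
N = 11/3 (N = (⅓)*11 = 11/3 ≈ 3.6667)
a(H, o) = -2 + o² + 11*H/3 (a(H, o) = -2 + (11*H/3 + o*o) = -2 + (11*H/3 + o²) = -2 + (o² + 11*H/3) = -2 + o² + 11*H/3)
380*22 + a(18, -11) = 380*22 + (-2 + (-11)² + (11/3)*18) = 8360 + (-2 + 121 + 66) = 8360 + 185 = 8545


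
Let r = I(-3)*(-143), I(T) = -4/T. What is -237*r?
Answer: 45188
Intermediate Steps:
r = -572/3 (r = -4/(-3)*(-143) = -4*(-1/3)*(-143) = (4/3)*(-143) = -572/3 ≈ -190.67)
-237*r = -237*(-572/3) = 45188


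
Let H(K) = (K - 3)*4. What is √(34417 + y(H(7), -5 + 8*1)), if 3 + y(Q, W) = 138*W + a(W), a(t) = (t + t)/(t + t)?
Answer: √34829 ≈ 186.63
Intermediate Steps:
a(t) = 1 (a(t) = (2*t)/((2*t)) = (2*t)*(1/(2*t)) = 1)
H(K) = -12 + 4*K (H(K) = (-3 + K)*4 = -12 + 4*K)
y(Q, W) = -2 + 138*W (y(Q, W) = -3 + (138*W + 1) = -3 + (1 + 138*W) = -2 + 138*W)
√(34417 + y(H(7), -5 + 8*1)) = √(34417 + (-2 + 138*(-5 + 8*1))) = √(34417 + (-2 + 138*(-5 + 8))) = √(34417 + (-2 + 138*3)) = √(34417 + (-2 + 414)) = √(34417 + 412) = √34829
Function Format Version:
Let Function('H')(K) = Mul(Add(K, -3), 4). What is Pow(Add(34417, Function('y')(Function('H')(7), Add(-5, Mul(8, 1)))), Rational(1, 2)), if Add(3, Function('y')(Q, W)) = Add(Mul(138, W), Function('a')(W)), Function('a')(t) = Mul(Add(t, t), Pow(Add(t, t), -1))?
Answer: Pow(34829, Rational(1, 2)) ≈ 186.63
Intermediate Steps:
Function('a')(t) = 1 (Function('a')(t) = Mul(Mul(2, t), Pow(Mul(2, t), -1)) = Mul(Mul(2, t), Mul(Rational(1, 2), Pow(t, -1))) = 1)
Function('H')(K) = Add(-12, Mul(4, K)) (Function('H')(K) = Mul(Add(-3, K), 4) = Add(-12, Mul(4, K)))
Function('y')(Q, W) = Add(-2, Mul(138, W)) (Function('y')(Q, W) = Add(-3, Add(Mul(138, W), 1)) = Add(-3, Add(1, Mul(138, W))) = Add(-2, Mul(138, W)))
Pow(Add(34417, Function('y')(Function('H')(7), Add(-5, Mul(8, 1)))), Rational(1, 2)) = Pow(Add(34417, Add(-2, Mul(138, Add(-5, Mul(8, 1))))), Rational(1, 2)) = Pow(Add(34417, Add(-2, Mul(138, Add(-5, 8)))), Rational(1, 2)) = Pow(Add(34417, Add(-2, Mul(138, 3))), Rational(1, 2)) = Pow(Add(34417, Add(-2, 414)), Rational(1, 2)) = Pow(Add(34417, 412), Rational(1, 2)) = Pow(34829, Rational(1, 2))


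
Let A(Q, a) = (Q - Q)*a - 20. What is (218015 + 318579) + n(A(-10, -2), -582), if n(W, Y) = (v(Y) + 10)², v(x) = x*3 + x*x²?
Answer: 38863826326459410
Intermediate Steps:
A(Q, a) = -20 (A(Q, a) = 0*a - 20 = 0 - 20 = -20)
v(x) = x³ + 3*x (v(x) = 3*x + x³ = x³ + 3*x)
n(W, Y) = (10 + Y*(3 + Y²))² (n(W, Y) = (Y*(3 + Y²) + 10)² = (10 + Y*(3 + Y²))²)
(218015 + 318579) + n(A(-10, -2), -582) = (218015 + 318579) + (10 - 582*(3 + (-582)²))² = 536594 + (10 - 582*(3 + 338724))² = 536594 + (10 - 582*338727)² = 536594 + (10 - 197139114)² = 536594 + (-197139104)² = 536594 + 38863826325922816 = 38863826326459410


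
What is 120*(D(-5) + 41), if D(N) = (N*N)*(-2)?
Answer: -1080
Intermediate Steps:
D(N) = -2*N² (D(N) = N²*(-2) = -2*N²)
120*(D(-5) + 41) = 120*(-2*(-5)² + 41) = 120*(-2*25 + 41) = 120*(-50 + 41) = 120*(-9) = -1080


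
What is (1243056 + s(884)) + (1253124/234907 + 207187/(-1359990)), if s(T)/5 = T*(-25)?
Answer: 361820647030229231/319471170930 ≈ 1.1326e+6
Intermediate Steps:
s(T) = -125*T (s(T) = 5*(T*(-25)) = 5*(-25*T) = -125*T)
(1243056 + s(884)) + (1253124/234907 + 207187/(-1359990)) = (1243056 - 125*884) + (1253124/234907 + 207187/(-1359990)) = (1243056 - 110500) + (1253124*(1/234907) + 207187*(-1/1359990)) = 1132556 + (1253124/234907 - 207187/1359990) = 1132556 + 1655566432151/319471170930 = 361820647030229231/319471170930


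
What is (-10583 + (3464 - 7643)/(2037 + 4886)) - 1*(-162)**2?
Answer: -36422500/989 ≈ -36828.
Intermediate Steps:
(-10583 + (3464 - 7643)/(2037 + 4886)) - 1*(-162)**2 = (-10583 - 4179/6923) - 1*26244 = (-10583 - 4179*1/6923) - 26244 = (-10583 - 597/989) - 26244 = -10467184/989 - 26244 = -36422500/989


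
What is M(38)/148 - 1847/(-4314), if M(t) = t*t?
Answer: 1625693/159618 ≈ 10.185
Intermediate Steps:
M(t) = t**2
M(38)/148 - 1847/(-4314) = 38**2/148 - 1847/(-4314) = 1444*(1/148) - 1847*(-1/4314) = 361/37 + 1847/4314 = 1625693/159618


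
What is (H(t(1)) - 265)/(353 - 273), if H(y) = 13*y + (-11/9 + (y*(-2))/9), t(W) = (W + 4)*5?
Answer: 479/720 ≈ 0.66528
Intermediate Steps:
t(W) = 20 + 5*W (t(W) = (4 + W)*5 = 20 + 5*W)
H(y) = -11/9 + 115*y/9 (H(y) = 13*y + (-11*⅑ - 2*y*(⅑)) = 13*y + (-11/9 - 2*y/9) = -11/9 + 115*y/9)
(H(t(1)) - 265)/(353 - 273) = ((-11/9 + 115*(20 + 5*1)/9) - 265)/(353 - 273) = ((-11/9 + 115*(20 + 5)/9) - 265)/80 = ((-11/9 + (115/9)*25) - 265)*(1/80) = ((-11/9 + 2875/9) - 265)*(1/80) = (2864/9 - 265)*(1/80) = (479/9)*(1/80) = 479/720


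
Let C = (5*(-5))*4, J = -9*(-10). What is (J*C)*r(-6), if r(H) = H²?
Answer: -324000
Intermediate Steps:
J = 90
C = -100 (C = -25*4 = -100)
(J*C)*r(-6) = (90*(-100))*(-6)² = -9000*36 = -324000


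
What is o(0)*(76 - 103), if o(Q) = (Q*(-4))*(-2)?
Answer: 0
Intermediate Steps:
o(Q) = 8*Q (o(Q) = -4*Q*(-2) = 8*Q)
o(0)*(76 - 103) = (8*0)*(76 - 103) = 0*(-27) = 0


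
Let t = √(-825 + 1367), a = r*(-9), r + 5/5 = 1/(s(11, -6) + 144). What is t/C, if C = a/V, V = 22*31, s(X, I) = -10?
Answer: 91388*√542/1197 ≈ 1777.4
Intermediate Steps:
r = -133/134 (r = -1 + 1/(-10 + 144) = -1 + 1/134 = -133/134 ≈ -0.99254)
V = 682
a = 1197/134 (a = -133/134*(-9) = 1197/134 ≈ 8.9328)
C = 1197/91388 (C = (1197/134)/682 = (1197/134)*(1/682) = 1197/91388 ≈ 0.013098)
t = √542 ≈ 23.281
t/C = √542/(1197/91388) = √542*(91388/1197) = 91388*√542/1197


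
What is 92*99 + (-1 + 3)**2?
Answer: 9112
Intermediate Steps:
92*99 + (-1 + 3)**2 = 9108 + 2**2 = 9108 + 4 = 9112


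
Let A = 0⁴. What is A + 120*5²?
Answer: 3000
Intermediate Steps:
A = 0
A + 120*5² = 0 + 120*5² = 0 + 120*25 = 0 + 3000 = 3000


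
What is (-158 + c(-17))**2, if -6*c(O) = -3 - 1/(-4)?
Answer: 14295961/576 ≈ 24819.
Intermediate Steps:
c(O) = 11/24 (c(O) = -(-3 - 1/(-4))/6 = -(-3 - 1*(-1/4))/6 = -(-3 + 1/4)/6 = -1/6*(-11/4) = 11/24)
(-158 + c(-17))**2 = (-158 + 11/24)**2 = (-3781/24)**2 = 14295961/576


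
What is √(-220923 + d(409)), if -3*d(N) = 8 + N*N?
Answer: I*√276686 ≈ 526.01*I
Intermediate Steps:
d(N) = -8/3 - N²/3 (d(N) = -(8 + N*N)/3 = -(8 + N²)/3 = -8/3 - N²/3)
√(-220923 + d(409)) = √(-220923 + (-8/3 - ⅓*409²)) = √(-220923 + (-8/3 - ⅓*167281)) = √(-220923 + (-8/3 - 167281/3)) = √(-220923 - 55763) = √(-276686) = I*√276686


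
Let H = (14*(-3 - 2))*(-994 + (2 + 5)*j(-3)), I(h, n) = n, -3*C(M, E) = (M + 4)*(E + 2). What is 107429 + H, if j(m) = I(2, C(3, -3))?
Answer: 527597/3 ≈ 1.7587e+5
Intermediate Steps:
C(M, E) = -(2 + E)*(4 + M)/3 (C(M, E) = -(M + 4)*(E + 2)/3 = -(4 + M)*(2 + E)/3 = -(2 + E)*(4 + M)/3)
j(m) = 7/3 (j(m) = -8/3 - 4/3*(-3) - ⅔*3 - ⅓*(-3)*3 = -8/3 + 4 - 2 + 3 = 7/3)
H = 205310/3 (H = (14*(-3 - 2))*(-994 + (2 + 5)*(7/3)) = (14*(-5))*(-994 + 7*(7/3)) = -70*(-994 + 49/3) = -70*(-2933/3) = 205310/3 ≈ 68437.)
107429 + H = 107429 + 205310/3 = 527597/3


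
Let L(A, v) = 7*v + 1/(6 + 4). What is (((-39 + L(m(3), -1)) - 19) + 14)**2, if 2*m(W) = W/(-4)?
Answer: 259081/100 ≈ 2590.8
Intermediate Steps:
m(W) = -W/8 (m(W) = (W/(-4))/2 = (W*(-1/4))/2 = (-W/4)/2 = -W/8)
L(A, v) = 1/10 + 7*v (L(A, v) = 7*v + 1/10 = 1/10 + 7*v)
(((-39 + L(m(3), -1)) - 19) + 14)**2 = (((-39 + (1/10 + 7*(-1))) - 19) + 14)**2 = (((-39 + (1/10 - 7)) - 19) + 14)**2 = (((-39 - 69/10) - 19) + 14)**2 = ((-459/10 - 19) + 14)**2 = (-649/10 + 14)**2 = (-509/10)**2 = 259081/100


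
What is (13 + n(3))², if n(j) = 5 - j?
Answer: 225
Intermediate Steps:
(13 + n(3))² = (13 + (5 - 1*3))² = (13 + (5 - 3))² = (13 + 2)² = 15² = 225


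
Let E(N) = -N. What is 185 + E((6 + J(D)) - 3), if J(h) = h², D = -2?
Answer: 178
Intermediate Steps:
185 + E((6 + J(D)) - 3) = 185 - ((6 + (-2)²) - 3) = 185 - ((6 + 4) - 3) = 185 - (10 - 3) = 185 - 1*7 = 185 - 7 = 178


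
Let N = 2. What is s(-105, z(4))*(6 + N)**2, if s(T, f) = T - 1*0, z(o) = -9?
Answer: -6720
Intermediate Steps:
s(T, f) = T (s(T, f) = T + 0 = T)
s(-105, z(4))*(6 + N)**2 = -105*(6 + 2)**2 = -105*8**2 = -105*64 = -6720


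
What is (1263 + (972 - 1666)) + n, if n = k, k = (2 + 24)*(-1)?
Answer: 543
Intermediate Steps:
k = -26 (k = 26*(-1) = -26)
n = -26
(1263 + (972 - 1666)) + n = (1263 + (972 - 1666)) - 26 = (1263 - 694) - 26 = 569 - 26 = 543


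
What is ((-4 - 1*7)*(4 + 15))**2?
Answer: 43681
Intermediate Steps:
((-4 - 1*7)*(4 + 15))**2 = ((-4 - 7)*19)**2 = (-11*19)**2 = (-209)**2 = 43681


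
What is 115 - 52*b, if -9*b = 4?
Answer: 1243/9 ≈ 138.11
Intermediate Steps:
b = -4/9 (b = -⅑*4 = -4/9 ≈ -0.44444)
115 - 52*b = 115 - 52*(-4/9) = 115 + 208/9 = 1243/9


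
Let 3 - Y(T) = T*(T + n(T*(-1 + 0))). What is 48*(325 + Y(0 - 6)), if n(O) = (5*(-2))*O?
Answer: -3264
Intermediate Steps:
n(O) = -10*O
Y(T) = 3 - 11*T² (Y(T) = 3 - T*(T - 10*T*(-1 + 0)) = 3 - T*(T - 10*T*(-1)) = 3 - T*(T - (-10)*T) = 3 - T*(T + 10*T) = 3 - T*11*T = 3 - 11*T²)
48*(325 + Y(0 - 6)) = 48*(325 + (3 - 11*(0 - 6)²)) = 48*(325 + (3 - 11*(-6)²)) = 48*(325 + (3 - 11*36)) = 48*(325 + (3 - 396)) = 48*(325 - 393) = 48*(-68) = -3264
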